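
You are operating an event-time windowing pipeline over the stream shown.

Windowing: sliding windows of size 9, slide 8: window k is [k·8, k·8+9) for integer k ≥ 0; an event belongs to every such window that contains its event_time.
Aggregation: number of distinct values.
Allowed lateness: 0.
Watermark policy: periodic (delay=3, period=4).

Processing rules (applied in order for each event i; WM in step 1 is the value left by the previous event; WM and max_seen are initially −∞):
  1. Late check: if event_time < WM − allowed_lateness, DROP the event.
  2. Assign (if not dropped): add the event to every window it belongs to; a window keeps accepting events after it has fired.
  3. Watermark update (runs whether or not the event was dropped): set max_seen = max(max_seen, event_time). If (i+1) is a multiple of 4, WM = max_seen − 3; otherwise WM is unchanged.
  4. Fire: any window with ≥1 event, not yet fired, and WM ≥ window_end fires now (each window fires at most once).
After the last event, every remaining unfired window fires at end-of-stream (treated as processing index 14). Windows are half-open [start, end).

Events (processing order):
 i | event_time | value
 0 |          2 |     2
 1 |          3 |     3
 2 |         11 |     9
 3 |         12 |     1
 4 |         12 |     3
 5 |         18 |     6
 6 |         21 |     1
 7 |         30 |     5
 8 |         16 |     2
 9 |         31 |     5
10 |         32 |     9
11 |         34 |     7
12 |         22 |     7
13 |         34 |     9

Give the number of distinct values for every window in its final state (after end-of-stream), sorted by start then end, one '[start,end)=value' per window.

[0,9)=2 [8,17)=3 [16,25)=2 [24,33)=2 [32,41)=2

i=0 t=2 v=2: → [0,9); WM=−∞
i=1 t=3 v=3: → [0,9); WM=−∞
i=2 t=11 v=9: → [8,17); WM=−∞
i=3 t=12 v=1: → [8,17); WM=9; [0,9) fires=2
i=4 t=12 v=3: → [8,17); WM=9
i=5 t=18 v=6: → [16,25); WM=9
i=6 t=21 v=1: → [16,25); WM=9
i=7 t=30 v=5: → [24,33); WM=27; [8,17) fires=3 [16,25) fires=2
i=8 t=16 v=2: DROP (t<27-0); WM=27
i=9 t=31 v=5: → [24,33); WM=27
i=10 t=32 v=9: → [32,41),[24,33); WM=27
i=11 t=34 v=7: → [32,41); WM=31
i=12 t=22 v=7: DROP (t<31-0); WM=31
i=13 t=34 v=9: → [32,41); WM=31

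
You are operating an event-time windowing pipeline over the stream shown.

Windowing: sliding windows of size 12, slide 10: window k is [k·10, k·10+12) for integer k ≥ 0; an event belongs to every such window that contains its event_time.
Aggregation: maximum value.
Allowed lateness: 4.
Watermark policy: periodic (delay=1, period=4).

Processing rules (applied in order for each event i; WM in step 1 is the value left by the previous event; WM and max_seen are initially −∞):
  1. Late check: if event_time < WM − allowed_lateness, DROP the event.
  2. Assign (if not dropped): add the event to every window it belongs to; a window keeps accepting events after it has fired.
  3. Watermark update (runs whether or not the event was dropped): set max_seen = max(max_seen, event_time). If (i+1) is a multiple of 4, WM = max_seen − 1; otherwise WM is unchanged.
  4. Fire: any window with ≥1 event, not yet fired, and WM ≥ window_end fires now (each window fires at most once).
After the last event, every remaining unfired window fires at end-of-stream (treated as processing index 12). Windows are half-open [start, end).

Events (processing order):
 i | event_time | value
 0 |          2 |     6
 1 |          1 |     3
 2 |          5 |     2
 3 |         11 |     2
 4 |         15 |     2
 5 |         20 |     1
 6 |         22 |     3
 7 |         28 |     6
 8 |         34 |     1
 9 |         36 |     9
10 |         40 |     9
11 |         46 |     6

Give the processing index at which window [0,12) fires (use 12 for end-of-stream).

i=0 t=2 v=6: → [0,12); WM=−∞
i=1 t=1 v=3: → [0,12); WM=−∞
i=2 t=5 v=2: → [0,12); WM=−∞
i=3 t=11 v=2: → [10,22),[0,12); WM=10
i=4 t=15 v=2: → [10,22); WM=10
i=5 t=20 v=1: → [20,32),[10,22); WM=10
i=6 t=22 v=3: → [20,32); WM=10
i=7 t=28 v=6: → [20,32); WM=27; [0,12) fires=6 [10,22) fires=2
i=8 t=34 v=1: → [30,42); WM=27
i=9 t=36 v=9: → [30,42); WM=27
i=10 t=40 v=9: → [40,52),[30,42); WM=27
i=11 t=46 v=6: → [40,52); WM=45; [20,32) fires=6 [30,42) fires=9

7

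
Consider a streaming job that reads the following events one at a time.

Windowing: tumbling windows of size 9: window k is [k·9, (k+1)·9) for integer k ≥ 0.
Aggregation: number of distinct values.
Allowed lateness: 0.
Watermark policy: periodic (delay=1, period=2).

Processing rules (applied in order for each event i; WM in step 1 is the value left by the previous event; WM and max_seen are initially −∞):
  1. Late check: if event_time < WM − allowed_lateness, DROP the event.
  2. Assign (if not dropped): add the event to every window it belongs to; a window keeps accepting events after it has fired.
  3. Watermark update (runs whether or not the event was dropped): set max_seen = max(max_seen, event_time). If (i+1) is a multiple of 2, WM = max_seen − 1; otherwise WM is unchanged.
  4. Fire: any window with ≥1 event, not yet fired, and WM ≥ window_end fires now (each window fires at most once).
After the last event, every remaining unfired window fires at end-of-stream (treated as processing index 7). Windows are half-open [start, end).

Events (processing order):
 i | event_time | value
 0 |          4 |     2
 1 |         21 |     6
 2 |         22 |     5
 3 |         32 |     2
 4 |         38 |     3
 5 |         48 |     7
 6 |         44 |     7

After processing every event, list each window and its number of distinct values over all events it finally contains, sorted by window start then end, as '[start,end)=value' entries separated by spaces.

i=0 t=4 v=2: → [0,9); WM=−∞
i=1 t=21 v=6: → [18,27); WM=20; [0,9) fires=1
i=2 t=22 v=5: → [18,27); WM=20
i=3 t=32 v=2: → [27,36); WM=31; [18,27) fires=2
i=4 t=38 v=3: → [36,45); WM=31
i=5 t=48 v=7: → [45,54); WM=47; [27,36) fires=1 [36,45) fires=1
i=6 t=44 v=7: DROP (t<47-0); WM=47

[0,9)=1 [18,27)=2 [27,36)=1 [36,45)=1 [45,54)=1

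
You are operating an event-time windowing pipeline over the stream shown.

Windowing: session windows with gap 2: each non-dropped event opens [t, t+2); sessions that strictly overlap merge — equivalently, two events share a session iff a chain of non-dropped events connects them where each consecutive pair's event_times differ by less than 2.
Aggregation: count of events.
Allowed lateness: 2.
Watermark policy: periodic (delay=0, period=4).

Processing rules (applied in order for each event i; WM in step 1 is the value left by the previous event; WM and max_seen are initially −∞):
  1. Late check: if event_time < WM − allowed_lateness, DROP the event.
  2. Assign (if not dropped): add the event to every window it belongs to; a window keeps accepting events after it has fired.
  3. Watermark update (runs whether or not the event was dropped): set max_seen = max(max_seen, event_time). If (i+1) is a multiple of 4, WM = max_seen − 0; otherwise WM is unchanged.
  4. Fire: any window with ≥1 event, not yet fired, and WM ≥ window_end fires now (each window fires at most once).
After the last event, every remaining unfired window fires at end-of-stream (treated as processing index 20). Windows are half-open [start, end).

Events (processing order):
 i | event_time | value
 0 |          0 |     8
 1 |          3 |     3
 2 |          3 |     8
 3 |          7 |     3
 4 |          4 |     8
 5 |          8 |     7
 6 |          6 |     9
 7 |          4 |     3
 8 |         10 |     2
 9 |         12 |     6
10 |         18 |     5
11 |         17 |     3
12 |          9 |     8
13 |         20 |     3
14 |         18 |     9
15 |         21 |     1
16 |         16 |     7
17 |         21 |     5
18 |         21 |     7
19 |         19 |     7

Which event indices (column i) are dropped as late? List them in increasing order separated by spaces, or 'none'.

4 7 12 16

i=0 t=0 v=8: → [0,2); WM=−∞
i=1 t=3 v=3: → [3,5); WM=−∞
i=2 t=3 v=8: → [3,5); WM=−∞
i=3 t=7 v=3: → [7,9); WM=7
i=4 t=4 v=8: DROP (t<7-2); WM=7
i=5 t=8 v=7: → [7,10); WM=7
i=6 t=6 v=9: → [6,10); WM=7
i=7 t=4 v=3: DROP (t<7-2); WM=8
i=8 t=10 v=2: → [10,12); WM=8
i=9 t=12 v=6: → [12,14); WM=8
i=10 t=18 v=5: → [18,20); WM=8
i=11 t=17 v=3: → [17,20); WM=18
i=12 t=9 v=8: DROP (t<18-2); WM=18
i=13 t=20 v=3: → [20,22); WM=18
i=14 t=18 v=9: → [17,20); WM=18
i=15 t=21 v=1: → [20,23); WM=21
i=16 t=16 v=7: DROP (t<21-2); WM=21
i=17 t=21 v=5: → [20,23); WM=21
i=18 t=21 v=7: → [20,23); WM=21
i=19 t=19 v=7: → [17,23); WM=21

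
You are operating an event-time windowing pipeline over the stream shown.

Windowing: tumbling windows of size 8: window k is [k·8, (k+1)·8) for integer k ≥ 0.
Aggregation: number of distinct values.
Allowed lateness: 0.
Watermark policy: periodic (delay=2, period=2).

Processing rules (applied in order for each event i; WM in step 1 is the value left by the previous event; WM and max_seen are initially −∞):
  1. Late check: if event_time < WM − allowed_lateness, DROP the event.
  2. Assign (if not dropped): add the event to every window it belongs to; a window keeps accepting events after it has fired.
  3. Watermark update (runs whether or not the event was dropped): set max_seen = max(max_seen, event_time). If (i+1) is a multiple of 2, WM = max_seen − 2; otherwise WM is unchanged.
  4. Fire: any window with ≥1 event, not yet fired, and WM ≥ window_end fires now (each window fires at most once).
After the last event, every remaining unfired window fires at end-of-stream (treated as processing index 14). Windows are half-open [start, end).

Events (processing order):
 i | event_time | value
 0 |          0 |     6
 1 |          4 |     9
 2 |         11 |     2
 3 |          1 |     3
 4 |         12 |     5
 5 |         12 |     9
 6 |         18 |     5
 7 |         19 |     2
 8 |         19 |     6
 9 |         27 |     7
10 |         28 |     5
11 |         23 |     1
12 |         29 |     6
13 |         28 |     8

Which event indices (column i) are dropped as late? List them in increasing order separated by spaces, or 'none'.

3 11

i=0 t=0 v=6: → [0,8); WM=−∞
i=1 t=4 v=9: → [0,8); WM=2
i=2 t=11 v=2: → [8,16); WM=2
i=3 t=1 v=3: DROP (t<2-0); WM=9; [0,8) fires=2
i=4 t=12 v=5: → [8,16); WM=9
i=5 t=12 v=9: → [8,16); WM=10
i=6 t=18 v=5: → [16,24); WM=10
i=7 t=19 v=2: → [16,24); WM=17; [8,16) fires=3
i=8 t=19 v=6: → [16,24); WM=17
i=9 t=27 v=7: → [24,32); WM=25; [16,24) fires=3
i=10 t=28 v=5: → [24,32); WM=25
i=11 t=23 v=1: DROP (t<25-0); WM=26
i=12 t=29 v=6: → [24,32); WM=26
i=13 t=28 v=8: → [24,32); WM=27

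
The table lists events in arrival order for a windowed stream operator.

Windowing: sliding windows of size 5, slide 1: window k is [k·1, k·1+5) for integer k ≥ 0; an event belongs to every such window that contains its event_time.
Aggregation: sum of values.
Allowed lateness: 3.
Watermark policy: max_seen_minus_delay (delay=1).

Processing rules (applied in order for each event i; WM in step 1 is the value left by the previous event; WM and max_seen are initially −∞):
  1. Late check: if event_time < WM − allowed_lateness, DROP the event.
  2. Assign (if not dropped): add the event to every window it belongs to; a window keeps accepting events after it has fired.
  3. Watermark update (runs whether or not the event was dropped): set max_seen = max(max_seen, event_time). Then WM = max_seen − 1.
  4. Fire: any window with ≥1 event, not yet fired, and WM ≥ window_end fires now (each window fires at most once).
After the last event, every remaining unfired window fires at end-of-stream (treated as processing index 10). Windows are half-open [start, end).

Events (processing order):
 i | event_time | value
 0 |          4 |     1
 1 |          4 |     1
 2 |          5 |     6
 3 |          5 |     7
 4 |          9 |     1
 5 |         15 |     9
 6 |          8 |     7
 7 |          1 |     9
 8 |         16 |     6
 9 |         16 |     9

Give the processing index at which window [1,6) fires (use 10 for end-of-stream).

4

i=0 t=4 v=1: → [4,9),[3,8),[2,7),[1,6),[0,5); WM=3
i=1 t=4 v=1: → [4,9),[3,8),[2,7),[1,6),[0,5); WM=3
i=2 t=5 v=6: → [5,10),[4,9),[3,8),[2,7),[1,6); WM=4
i=3 t=5 v=7: → [5,10),[4,9),[3,8),[2,7),[1,6); WM=4
i=4 t=9 v=1: → [9,14),[8,13),[7,12),[6,11),[5,10); WM=8; [0,5) fires=2 [1,6) fires=15 [2,7) fires=15 [3,8) fires=15
i=5 t=15 v=9: → [15,20),[14,19),[13,18),[12,17),[11,16); WM=14; [4,9) fires=15 [5,10) fires=14 [6,11) fires=1 [7,12) fires=1 [8,13) fires=1 [9,14) fires=1
i=6 t=8 v=7: DROP (t<14-3); WM=14
i=7 t=1 v=9: DROP (t<14-3); WM=14
i=8 t=16 v=6: → [16,21),[15,20),[14,19),[13,18),[12,17); WM=15
i=9 t=16 v=9: → [16,21),[15,20),[14,19),[13,18),[12,17); WM=15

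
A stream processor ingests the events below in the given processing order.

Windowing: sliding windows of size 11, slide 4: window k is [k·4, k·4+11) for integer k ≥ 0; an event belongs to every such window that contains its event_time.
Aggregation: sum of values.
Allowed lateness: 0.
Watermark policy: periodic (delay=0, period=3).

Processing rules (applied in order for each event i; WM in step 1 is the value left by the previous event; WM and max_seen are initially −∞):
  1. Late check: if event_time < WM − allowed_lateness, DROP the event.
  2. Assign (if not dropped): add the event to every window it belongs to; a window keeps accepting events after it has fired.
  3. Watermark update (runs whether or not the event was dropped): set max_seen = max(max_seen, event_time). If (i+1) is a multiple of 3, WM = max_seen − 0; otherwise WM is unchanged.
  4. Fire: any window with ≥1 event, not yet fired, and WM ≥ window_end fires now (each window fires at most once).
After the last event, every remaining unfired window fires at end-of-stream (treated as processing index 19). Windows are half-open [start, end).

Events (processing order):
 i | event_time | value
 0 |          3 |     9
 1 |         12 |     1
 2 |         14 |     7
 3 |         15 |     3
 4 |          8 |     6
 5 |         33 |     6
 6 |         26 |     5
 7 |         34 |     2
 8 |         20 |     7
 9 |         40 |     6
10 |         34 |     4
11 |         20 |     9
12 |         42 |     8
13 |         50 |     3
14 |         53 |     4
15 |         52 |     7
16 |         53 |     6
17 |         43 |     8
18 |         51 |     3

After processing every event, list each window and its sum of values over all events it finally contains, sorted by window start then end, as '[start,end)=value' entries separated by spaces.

[0,11)=9 [4,15)=8 [8,19)=11 [12,23)=11 [24,35)=12 [28,39)=12 [32,43)=26 [36,47)=14 [40,51)=17 [44,55)=13 [48,59)=13 [52,63)=10

i=0 t=3 v=9: → [0,11); WM=−∞
i=1 t=12 v=1: → [12,23),[8,19),[4,15); WM=−∞
i=2 t=14 v=7: → [12,23),[8,19),[4,15); WM=14; [0,11) fires=9
i=3 t=15 v=3: → [12,23),[8,19); WM=14
i=4 t=8 v=6: DROP (t<14-0); WM=14
i=5 t=33 v=6: → [32,43),[28,39),[24,35); WM=33; [4,15) fires=8 [8,19) fires=11 [12,23) fires=11
i=6 t=26 v=5: DROP (t<33-0); WM=33
i=7 t=34 v=2: → [32,43),[28,39),[24,35); WM=33
i=8 t=20 v=7: DROP (t<33-0); WM=34
i=9 t=40 v=6: → [40,51),[36,47),[32,43); WM=34
i=10 t=34 v=4: → [32,43),[28,39),[24,35); WM=34
i=11 t=20 v=9: DROP (t<34-0); WM=40; [24,35) fires=12 [28,39) fires=12
i=12 t=42 v=8: → [40,51),[36,47),[32,43); WM=40
i=13 t=50 v=3: → [48,59),[44,55),[40,51); WM=40
i=14 t=53 v=4: → [52,63),[48,59),[44,55); WM=53; [32,43) fires=26 [36,47) fires=14 [40,51) fires=17
i=15 t=52 v=7: DROP (t<53-0); WM=53
i=16 t=53 v=6: → [52,63),[48,59),[44,55); WM=53
i=17 t=43 v=8: DROP (t<53-0); WM=53
i=18 t=51 v=3: DROP (t<53-0); WM=53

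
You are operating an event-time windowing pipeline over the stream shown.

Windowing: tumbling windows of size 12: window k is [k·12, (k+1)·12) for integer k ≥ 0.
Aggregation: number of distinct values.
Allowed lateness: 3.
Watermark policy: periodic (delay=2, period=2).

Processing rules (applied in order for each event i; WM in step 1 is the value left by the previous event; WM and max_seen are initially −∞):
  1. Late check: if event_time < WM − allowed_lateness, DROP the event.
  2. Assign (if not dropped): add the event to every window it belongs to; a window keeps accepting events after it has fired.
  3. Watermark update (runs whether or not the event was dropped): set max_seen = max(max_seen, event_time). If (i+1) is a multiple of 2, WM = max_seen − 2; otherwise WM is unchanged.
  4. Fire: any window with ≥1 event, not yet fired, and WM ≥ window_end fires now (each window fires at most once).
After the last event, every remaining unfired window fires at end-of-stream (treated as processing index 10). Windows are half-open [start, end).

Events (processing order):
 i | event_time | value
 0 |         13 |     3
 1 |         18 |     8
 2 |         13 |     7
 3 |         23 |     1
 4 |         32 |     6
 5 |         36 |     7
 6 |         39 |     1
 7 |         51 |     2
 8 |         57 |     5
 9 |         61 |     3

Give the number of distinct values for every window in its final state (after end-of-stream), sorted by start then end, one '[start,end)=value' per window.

i=0 t=13 v=3: → [12,24); WM=−∞
i=1 t=18 v=8: → [12,24); WM=16
i=2 t=13 v=7: → [12,24); WM=16
i=3 t=23 v=1: → [12,24); WM=21
i=4 t=32 v=6: → [24,36); WM=21
i=5 t=36 v=7: → [36,48); WM=34; [12,24) fires=4
i=6 t=39 v=1: → [36,48); WM=34
i=7 t=51 v=2: → [48,60); WM=49; [24,36) fires=1 [36,48) fires=2
i=8 t=57 v=5: → [48,60); WM=49
i=9 t=61 v=3: → [60,72); WM=59

[12,24)=4 [24,36)=1 [36,48)=2 [48,60)=2 [60,72)=1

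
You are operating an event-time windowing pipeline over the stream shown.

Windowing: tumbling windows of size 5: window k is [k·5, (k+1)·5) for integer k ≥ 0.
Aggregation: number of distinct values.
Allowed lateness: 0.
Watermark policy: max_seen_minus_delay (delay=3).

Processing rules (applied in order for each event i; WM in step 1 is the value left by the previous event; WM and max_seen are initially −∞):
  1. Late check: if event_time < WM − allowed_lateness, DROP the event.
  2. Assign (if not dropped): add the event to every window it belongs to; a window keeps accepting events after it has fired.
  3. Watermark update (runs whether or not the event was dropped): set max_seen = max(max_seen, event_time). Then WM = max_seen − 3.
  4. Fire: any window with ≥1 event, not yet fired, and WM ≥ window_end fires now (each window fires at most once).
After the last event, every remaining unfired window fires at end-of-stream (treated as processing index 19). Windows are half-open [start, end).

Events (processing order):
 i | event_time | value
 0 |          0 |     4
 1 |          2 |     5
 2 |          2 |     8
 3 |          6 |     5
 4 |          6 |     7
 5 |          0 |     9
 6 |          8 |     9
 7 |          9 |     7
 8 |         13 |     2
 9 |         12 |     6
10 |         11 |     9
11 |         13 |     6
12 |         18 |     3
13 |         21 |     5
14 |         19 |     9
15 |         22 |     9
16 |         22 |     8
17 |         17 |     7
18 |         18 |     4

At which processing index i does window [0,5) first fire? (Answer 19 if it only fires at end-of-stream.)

i=0 t=0 v=4: → [0,5); WM=-3
i=1 t=2 v=5: → [0,5); WM=-1
i=2 t=2 v=8: → [0,5); WM=-1
i=3 t=6 v=5: → [5,10); WM=3
i=4 t=6 v=7: → [5,10); WM=3
i=5 t=0 v=9: DROP (t<3-0); WM=3
i=6 t=8 v=9: → [5,10); WM=5; [0,5) fires=3
i=7 t=9 v=7: → [5,10); WM=6
i=8 t=13 v=2: → [10,15); WM=10; [5,10) fires=3
i=9 t=12 v=6: → [10,15); WM=10
i=10 t=11 v=9: → [10,15); WM=10
i=11 t=13 v=6: → [10,15); WM=10
i=12 t=18 v=3: → [15,20); WM=15; [10,15) fires=3
i=13 t=21 v=5: → [20,25); WM=18
i=14 t=19 v=9: → [15,20); WM=18
i=15 t=22 v=9: → [20,25); WM=19
i=16 t=22 v=8: → [20,25); WM=19
i=17 t=17 v=7: DROP (t<19-0); WM=19
i=18 t=18 v=4: DROP (t<19-0); WM=19

6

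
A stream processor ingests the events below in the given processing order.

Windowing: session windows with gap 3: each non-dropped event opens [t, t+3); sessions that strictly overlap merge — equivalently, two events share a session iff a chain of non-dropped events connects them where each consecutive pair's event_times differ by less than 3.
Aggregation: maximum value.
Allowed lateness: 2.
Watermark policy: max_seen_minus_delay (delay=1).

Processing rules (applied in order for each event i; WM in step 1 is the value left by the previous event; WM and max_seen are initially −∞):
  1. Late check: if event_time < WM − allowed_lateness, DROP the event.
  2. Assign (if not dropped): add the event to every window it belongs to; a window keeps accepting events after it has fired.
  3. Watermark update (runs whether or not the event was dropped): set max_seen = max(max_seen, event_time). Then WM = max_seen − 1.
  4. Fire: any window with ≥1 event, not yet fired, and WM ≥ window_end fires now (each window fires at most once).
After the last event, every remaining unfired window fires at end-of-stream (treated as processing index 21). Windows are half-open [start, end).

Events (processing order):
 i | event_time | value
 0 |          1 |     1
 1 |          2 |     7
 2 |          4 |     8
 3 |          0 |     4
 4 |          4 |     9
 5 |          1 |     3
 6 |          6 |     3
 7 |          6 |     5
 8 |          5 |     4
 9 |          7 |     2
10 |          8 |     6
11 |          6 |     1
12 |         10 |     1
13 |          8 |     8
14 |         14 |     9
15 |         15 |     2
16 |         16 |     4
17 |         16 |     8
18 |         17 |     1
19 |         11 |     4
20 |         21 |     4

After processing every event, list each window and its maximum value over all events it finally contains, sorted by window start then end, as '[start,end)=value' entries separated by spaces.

[1,13)=9 [14,20)=9 [21,24)=4

i=0 t=1 v=1: → [1,4); WM=0
i=1 t=2 v=7: → [1,5); WM=1
i=2 t=4 v=8: → [1,7); WM=3
i=3 t=0 v=4: DROP (t<3-2); WM=3
i=4 t=4 v=9: → [1,7); WM=3
i=5 t=1 v=3: → [1,7); WM=3
i=6 t=6 v=3: → [1,9); WM=5
i=7 t=6 v=5: → [1,9); WM=5
i=8 t=5 v=4: → [1,9); WM=5
i=9 t=7 v=2: → [1,10); WM=6
i=10 t=8 v=6: → [1,11); WM=7
i=11 t=6 v=1: → [1,11); WM=7
i=12 t=10 v=1: → [1,13); WM=9
i=13 t=8 v=8: → [1,13); WM=9
i=14 t=14 v=9: → [14,17); WM=13
i=15 t=15 v=2: → [14,18); WM=14
i=16 t=16 v=4: → [14,19); WM=15
i=17 t=16 v=8: → [14,19); WM=15
i=18 t=17 v=1: → [14,20); WM=16
i=19 t=11 v=4: DROP (t<16-2); WM=16
i=20 t=21 v=4: → [21,24); WM=20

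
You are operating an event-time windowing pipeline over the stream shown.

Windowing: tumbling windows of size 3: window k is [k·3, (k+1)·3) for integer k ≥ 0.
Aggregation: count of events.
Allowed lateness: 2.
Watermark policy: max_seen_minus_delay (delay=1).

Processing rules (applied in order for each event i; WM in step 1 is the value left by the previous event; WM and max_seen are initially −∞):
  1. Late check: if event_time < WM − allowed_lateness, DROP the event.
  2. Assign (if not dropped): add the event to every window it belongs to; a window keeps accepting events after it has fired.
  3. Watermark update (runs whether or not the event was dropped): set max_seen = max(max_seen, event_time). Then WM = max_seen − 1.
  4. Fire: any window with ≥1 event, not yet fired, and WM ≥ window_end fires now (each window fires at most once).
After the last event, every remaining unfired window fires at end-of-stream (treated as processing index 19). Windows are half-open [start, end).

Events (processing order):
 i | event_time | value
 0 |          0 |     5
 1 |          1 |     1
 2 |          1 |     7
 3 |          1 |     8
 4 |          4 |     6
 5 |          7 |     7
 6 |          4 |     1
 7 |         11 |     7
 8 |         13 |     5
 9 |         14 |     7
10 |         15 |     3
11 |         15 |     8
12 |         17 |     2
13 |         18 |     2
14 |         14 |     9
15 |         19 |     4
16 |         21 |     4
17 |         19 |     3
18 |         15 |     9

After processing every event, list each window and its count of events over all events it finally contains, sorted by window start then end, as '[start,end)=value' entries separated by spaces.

i=0 t=0 v=5: → [0,3); WM=-1
i=1 t=1 v=1: → [0,3); WM=0
i=2 t=1 v=7: → [0,3); WM=0
i=3 t=1 v=8: → [0,3); WM=0
i=4 t=4 v=6: → [3,6); WM=3; [0,3) fires=4
i=5 t=7 v=7: → [6,9); WM=6; [3,6) fires=1
i=6 t=4 v=1: → [3,6); WM=6
i=7 t=11 v=7: → [9,12); WM=10; [6,9) fires=1
i=8 t=13 v=5: → [12,15); WM=12; [9,12) fires=1
i=9 t=14 v=7: → [12,15); WM=13
i=10 t=15 v=3: → [15,18); WM=14
i=11 t=15 v=8: → [15,18); WM=14
i=12 t=17 v=2: → [15,18); WM=16; [12,15) fires=2
i=13 t=18 v=2: → [18,21); WM=17
i=14 t=14 v=9: DROP (t<17-2); WM=17
i=15 t=19 v=4: → [18,21); WM=18; [15,18) fires=3
i=16 t=21 v=4: → [21,24); WM=20
i=17 t=19 v=3: → [18,21); WM=20
i=18 t=15 v=9: DROP (t<20-2); WM=20

[0,3)=4 [3,6)=2 [6,9)=1 [9,12)=1 [12,15)=2 [15,18)=3 [18,21)=3 [21,24)=1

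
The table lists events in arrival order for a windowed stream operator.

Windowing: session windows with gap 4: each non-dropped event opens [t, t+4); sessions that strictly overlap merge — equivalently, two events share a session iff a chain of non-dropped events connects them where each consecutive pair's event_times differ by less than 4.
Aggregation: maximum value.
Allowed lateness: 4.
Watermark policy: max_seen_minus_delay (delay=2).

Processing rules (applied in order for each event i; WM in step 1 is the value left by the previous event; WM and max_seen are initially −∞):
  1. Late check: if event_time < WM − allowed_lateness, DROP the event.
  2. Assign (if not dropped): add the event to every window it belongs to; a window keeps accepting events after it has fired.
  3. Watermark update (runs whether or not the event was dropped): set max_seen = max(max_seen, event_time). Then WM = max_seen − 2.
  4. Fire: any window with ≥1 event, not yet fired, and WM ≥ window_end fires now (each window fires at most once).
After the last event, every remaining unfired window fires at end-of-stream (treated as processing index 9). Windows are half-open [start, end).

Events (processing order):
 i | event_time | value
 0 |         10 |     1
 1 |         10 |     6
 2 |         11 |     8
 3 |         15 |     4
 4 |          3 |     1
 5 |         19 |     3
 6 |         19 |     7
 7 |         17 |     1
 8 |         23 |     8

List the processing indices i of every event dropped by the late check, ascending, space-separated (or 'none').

i=0 t=10 v=1: → [10,14); WM=8
i=1 t=10 v=6: → [10,14); WM=8
i=2 t=11 v=8: → [10,15); WM=9
i=3 t=15 v=4: → [15,19); WM=13
i=4 t=3 v=1: DROP (t<13-4); WM=13
i=5 t=19 v=3: → [19,23); WM=17
i=6 t=19 v=7: → [19,23); WM=17
i=7 t=17 v=1: → [15,23); WM=17
i=8 t=23 v=8: → [23,27); WM=21

4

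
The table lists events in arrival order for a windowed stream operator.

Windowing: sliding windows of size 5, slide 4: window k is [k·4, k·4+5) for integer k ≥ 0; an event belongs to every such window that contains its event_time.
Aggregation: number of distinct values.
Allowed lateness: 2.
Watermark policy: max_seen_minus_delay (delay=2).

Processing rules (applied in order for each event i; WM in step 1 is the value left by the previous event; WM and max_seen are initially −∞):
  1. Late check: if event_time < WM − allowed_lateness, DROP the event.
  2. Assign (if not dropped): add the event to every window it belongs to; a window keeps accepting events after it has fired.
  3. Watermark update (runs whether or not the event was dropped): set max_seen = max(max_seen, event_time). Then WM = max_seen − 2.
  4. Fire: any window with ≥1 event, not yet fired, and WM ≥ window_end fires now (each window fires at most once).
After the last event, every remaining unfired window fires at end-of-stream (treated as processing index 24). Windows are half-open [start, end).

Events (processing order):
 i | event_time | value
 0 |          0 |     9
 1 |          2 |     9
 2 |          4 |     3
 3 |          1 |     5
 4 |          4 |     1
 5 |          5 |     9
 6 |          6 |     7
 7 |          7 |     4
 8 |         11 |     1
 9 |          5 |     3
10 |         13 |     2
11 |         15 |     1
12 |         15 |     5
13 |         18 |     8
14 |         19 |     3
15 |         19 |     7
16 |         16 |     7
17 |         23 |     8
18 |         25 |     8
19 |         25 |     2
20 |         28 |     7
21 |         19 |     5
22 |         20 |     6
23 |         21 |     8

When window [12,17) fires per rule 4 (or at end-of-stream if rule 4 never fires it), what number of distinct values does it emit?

i=0 t=0 v=9: → [0,5); WM=-2
i=1 t=2 v=9: → [0,5); WM=0
i=2 t=4 v=3: → [4,9),[0,5); WM=2
i=3 t=1 v=5: → [0,5); WM=2
i=4 t=4 v=1: → [4,9),[0,5); WM=2
i=5 t=5 v=9: → [4,9); WM=3
i=6 t=6 v=7: → [4,9); WM=4
i=7 t=7 v=4: → [4,9); WM=5; [0,5) fires=4
i=8 t=11 v=1: → [8,13); WM=9; [4,9) fires=5
i=9 t=5 v=3: DROP (t<9-2); WM=9
i=10 t=13 v=2: → [12,17); WM=11
i=11 t=15 v=1: → [12,17); WM=13; [8,13) fires=1
i=12 t=15 v=5: → [12,17); WM=13
i=13 t=18 v=8: → [16,21); WM=16
i=14 t=19 v=3: → [16,21); WM=17; [12,17) fires=3
i=15 t=19 v=7: → [16,21); WM=17
i=16 t=16 v=7: → [16,21),[12,17); WM=17
i=17 t=23 v=8: → [20,25); WM=21; [16,21) fires=3
i=18 t=25 v=8: → [24,29); WM=23
i=19 t=25 v=2: → [24,29); WM=23
i=20 t=28 v=7: → [28,33),[24,29); WM=26; [20,25) fires=1
i=21 t=19 v=5: DROP (t<26-2); WM=26
i=22 t=20 v=6: DROP (t<26-2); WM=26
i=23 t=21 v=8: DROP (t<26-2); WM=26

3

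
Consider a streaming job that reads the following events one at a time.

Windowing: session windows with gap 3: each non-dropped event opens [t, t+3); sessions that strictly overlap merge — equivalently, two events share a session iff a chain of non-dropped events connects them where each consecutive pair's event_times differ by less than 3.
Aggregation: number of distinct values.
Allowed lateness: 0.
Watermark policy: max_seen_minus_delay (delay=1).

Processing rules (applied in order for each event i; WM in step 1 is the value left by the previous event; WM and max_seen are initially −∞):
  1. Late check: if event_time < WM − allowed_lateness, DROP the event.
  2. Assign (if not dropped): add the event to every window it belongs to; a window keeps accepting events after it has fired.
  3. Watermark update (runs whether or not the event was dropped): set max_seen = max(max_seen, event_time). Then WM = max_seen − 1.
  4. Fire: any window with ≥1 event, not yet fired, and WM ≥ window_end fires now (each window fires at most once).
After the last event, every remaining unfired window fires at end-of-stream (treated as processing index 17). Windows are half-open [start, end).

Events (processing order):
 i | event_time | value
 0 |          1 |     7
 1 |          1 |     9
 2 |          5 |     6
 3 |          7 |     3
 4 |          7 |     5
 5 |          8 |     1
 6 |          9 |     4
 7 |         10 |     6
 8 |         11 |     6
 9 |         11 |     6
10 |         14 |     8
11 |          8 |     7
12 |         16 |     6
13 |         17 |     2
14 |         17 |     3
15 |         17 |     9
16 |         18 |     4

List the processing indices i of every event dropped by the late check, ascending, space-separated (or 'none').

i=0 t=1 v=7: → [1,4); WM=0
i=1 t=1 v=9: → [1,4); WM=0
i=2 t=5 v=6: → [5,8); WM=4
i=3 t=7 v=3: → [5,10); WM=6
i=4 t=7 v=5: → [5,10); WM=6
i=5 t=8 v=1: → [5,11); WM=7
i=6 t=9 v=4: → [5,12); WM=8
i=7 t=10 v=6: → [5,13); WM=9
i=8 t=11 v=6: → [5,14); WM=10
i=9 t=11 v=6: → [5,14); WM=10
i=10 t=14 v=8: → [14,17); WM=13
i=11 t=8 v=7: DROP (t<13-0); WM=13
i=12 t=16 v=6: → [14,19); WM=15
i=13 t=17 v=2: → [14,20); WM=16
i=14 t=17 v=3: → [14,20); WM=16
i=15 t=17 v=9: → [14,20); WM=16
i=16 t=18 v=4: → [14,21); WM=17

11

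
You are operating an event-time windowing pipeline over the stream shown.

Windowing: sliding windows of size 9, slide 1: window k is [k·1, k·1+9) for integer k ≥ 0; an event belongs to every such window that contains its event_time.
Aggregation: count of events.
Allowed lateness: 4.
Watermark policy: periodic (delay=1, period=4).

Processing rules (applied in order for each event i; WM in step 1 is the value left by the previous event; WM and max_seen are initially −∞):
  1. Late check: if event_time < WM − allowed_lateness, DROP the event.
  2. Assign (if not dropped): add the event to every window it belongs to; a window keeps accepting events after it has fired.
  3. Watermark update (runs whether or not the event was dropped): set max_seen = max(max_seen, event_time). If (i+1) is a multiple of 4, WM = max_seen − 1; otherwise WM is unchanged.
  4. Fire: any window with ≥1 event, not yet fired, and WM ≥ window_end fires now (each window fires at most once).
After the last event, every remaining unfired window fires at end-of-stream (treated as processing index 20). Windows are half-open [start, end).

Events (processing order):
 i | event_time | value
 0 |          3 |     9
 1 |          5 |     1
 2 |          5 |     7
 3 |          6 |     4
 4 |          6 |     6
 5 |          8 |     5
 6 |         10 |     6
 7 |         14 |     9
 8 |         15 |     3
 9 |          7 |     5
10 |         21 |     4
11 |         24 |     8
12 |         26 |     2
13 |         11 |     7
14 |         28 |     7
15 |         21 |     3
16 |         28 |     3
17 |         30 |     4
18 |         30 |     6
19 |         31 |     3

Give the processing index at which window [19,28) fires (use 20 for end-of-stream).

19

i=0 t=3 v=9: → [3,12),[2,11),[1,10),[0,9); WM=−∞
i=1 t=5 v=1: → [5,14),[4,13),[3,12),[2,11),[1,10),[0,9); WM=−∞
i=2 t=5 v=7: → [5,14),[4,13),[3,12),[2,11),[1,10),[0,9); WM=−∞
i=3 t=6 v=4: → [6,15),[5,14),[4,13),[3,12),[2,11),[1,10),[0,9); WM=5
i=4 t=6 v=6: → [6,15),[5,14),[4,13),[3,12),[2,11),[1,10),[0,9); WM=5
i=5 t=8 v=5: → [8,17),[7,16),[6,15),[5,14),[4,13),[3,12),[2,11),[1,10),[0,9); WM=5
i=6 t=10 v=6: → [10,19),[9,18),[8,17),[7,16),[6,15),[5,14),[4,13),[3,12),[2,11); WM=5
i=7 t=14 v=9: → [14,23),[13,22),[12,21),[11,20),[10,19),[9,18),[8,17),[7,16),[6,15); WM=13; [0,9) fires=6 [1,10) fires=6 [2,11) fires=7 [3,12) fires=7 [4,13) fires=6
i=8 t=15 v=3: → [15,24),[14,23),[13,22),[12,21),[11,20),[10,19),[9,18),[8,17),[7,16); WM=13
i=9 t=7 v=5: DROP (t<13-4); WM=13
i=10 t=21 v=4: → [21,30),[20,29),[19,28),[18,27),[17,26),[16,25),[15,24),[14,23),[13,22); WM=13
i=11 t=24 v=8: → [24,33),[23,32),[22,31),[21,30),[20,29),[19,28),[18,27),[17,26),[16,25); WM=23; [5,14) fires=6 [6,15) fires=5 [7,16) fires=4 [8,17) fires=4 [9,18) fires=3 [10,19) fires=3 [11,20) fires=2 [12,21) fires=2 [13,22) fires=3 [14,23) fires=3
i=12 t=26 v=2: → [26,35),[25,34),[24,33),[23,32),[22,31),[21,30),[20,29),[19,28),[18,27); WM=23
i=13 t=11 v=7: DROP (t<23-4); WM=23
i=14 t=28 v=7: → [28,37),[27,36),[26,35),[25,34),[24,33),[23,32),[22,31),[21,30),[20,29); WM=23
i=15 t=21 v=3: → [21,30),[20,29),[19,28),[18,27),[17,26),[16,25),[15,24),[14,23),[13,22); WM=27; [15,24) fires=3 [16,25) fires=3 [17,26) fires=3 [18,27) fires=4
i=16 t=28 v=3: → [28,37),[27,36),[26,35),[25,34),[24,33),[23,32),[22,31),[21,30),[20,29); WM=27
i=17 t=30 v=4: → [30,39),[29,38),[28,37),[27,36),[26,35),[25,34),[24,33),[23,32),[22,31); WM=27
i=18 t=30 v=6: → [30,39),[29,38),[28,37),[27,36),[26,35),[25,34),[24,33),[23,32),[22,31); WM=27
i=19 t=31 v=3: → [31,40),[30,39),[29,38),[28,37),[27,36),[26,35),[25,34),[24,33),[23,32); WM=30; [19,28) fires=4 [20,29) fires=6 [21,30) fires=6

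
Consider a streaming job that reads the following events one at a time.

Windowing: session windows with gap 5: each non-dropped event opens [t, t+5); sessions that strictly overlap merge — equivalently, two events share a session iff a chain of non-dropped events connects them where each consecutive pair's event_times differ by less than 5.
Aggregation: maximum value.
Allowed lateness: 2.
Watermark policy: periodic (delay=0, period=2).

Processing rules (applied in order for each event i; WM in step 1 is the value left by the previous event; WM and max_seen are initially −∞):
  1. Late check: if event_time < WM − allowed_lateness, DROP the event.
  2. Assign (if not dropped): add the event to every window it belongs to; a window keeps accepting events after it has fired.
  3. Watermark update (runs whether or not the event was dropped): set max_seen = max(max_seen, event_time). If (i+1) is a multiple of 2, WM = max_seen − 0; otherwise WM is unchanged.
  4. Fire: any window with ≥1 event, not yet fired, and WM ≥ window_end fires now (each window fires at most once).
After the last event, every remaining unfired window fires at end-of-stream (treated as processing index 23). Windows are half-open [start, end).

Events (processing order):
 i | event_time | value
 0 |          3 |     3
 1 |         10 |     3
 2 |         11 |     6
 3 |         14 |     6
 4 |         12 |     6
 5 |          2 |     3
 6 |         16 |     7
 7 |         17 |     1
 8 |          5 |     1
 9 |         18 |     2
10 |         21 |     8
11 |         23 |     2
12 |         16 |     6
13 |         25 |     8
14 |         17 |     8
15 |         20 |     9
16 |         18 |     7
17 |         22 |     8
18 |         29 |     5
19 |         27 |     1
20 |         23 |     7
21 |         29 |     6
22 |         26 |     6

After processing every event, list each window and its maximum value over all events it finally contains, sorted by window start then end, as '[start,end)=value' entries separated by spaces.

[3,8)=3 [10,34)=8

i=0 t=3 v=3: → [3,8); WM=−∞
i=1 t=10 v=3: → [10,15); WM=10
i=2 t=11 v=6: → [10,16); WM=10
i=3 t=14 v=6: → [10,19); WM=14
i=4 t=12 v=6: → [10,19); WM=14
i=5 t=2 v=3: DROP (t<14-2); WM=14
i=6 t=16 v=7: → [10,21); WM=14
i=7 t=17 v=1: → [10,22); WM=17
i=8 t=5 v=1: DROP (t<17-2); WM=17
i=9 t=18 v=2: → [10,23); WM=18
i=10 t=21 v=8: → [10,26); WM=18
i=11 t=23 v=2: → [10,28); WM=23
i=12 t=16 v=6: DROP (t<23-2); WM=23
i=13 t=25 v=8: → [10,30); WM=25
i=14 t=17 v=8: DROP (t<25-2); WM=25
i=15 t=20 v=9: DROP (t<25-2); WM=25
i=16 t=18 v=7: DROP (t<25-2); WM=25
i=17 t=22 v=8: DROP (t<25-2); WM=25
i=18 t=29 v=5: → [10,34); WM=25
i=19 t=27 v=1: → [10,34); WM=29
i=20 t=23 v=7: DROP (t<29-2); WM=29
i=21 t=29 v=6: → [10,34); WM=29
i=22 t=26 v=6: DROP (t<29-2); WM=29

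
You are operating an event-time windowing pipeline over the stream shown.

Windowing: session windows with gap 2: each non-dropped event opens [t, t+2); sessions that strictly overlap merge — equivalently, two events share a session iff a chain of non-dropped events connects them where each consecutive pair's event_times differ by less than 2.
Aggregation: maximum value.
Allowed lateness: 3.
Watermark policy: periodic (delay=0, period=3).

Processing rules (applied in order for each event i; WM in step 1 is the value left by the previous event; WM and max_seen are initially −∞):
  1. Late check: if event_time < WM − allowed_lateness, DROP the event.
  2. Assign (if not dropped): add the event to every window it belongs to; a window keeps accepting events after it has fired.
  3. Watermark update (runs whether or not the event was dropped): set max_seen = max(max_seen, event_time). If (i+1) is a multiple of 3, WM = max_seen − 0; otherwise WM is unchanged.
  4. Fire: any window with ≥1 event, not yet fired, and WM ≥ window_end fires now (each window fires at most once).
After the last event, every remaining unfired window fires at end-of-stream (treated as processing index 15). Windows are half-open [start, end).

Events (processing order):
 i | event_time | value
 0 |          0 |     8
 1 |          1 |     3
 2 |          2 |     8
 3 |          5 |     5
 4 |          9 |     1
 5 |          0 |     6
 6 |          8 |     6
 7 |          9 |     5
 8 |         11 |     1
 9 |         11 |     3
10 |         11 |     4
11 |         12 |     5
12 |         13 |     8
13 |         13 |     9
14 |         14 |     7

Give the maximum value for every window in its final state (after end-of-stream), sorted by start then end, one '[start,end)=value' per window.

[0,4)=8 [5,7)=5 [8,11)=6 [11,16)=9

i=0 t=0 v=8: → [0,2); WM=−∞
i=1 t=1 v=3: → [0,3); WM=−∞
i=2 t=2 v=8: → [0,4); WM=2
i=3 t=5 v=5: → [5,7); WM=2
i=4 t=9 v=1: → [9,11); WM=2
i=5 t=0 v=6: → [0,4); WM=9
i=6 t=8 v=6: → [8,11); WM=9
i=7 t=9 v=5: → [8,11); WM=9
i=8 t=11 v=1: → [11,13); WM=11
i=9 t=11 v=3: → [11,13); WM=11
i=10 t=11 v=4: → [11,13); WM=11
i=11 t=12 v=5: → [11,14); WM=12
i=12 t=13 v=8: → [11,15); WM=12
i=13 t=13 v=9: → [11,15); WM=12
i=14 t=14 v=7: → [11,16); WM=14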